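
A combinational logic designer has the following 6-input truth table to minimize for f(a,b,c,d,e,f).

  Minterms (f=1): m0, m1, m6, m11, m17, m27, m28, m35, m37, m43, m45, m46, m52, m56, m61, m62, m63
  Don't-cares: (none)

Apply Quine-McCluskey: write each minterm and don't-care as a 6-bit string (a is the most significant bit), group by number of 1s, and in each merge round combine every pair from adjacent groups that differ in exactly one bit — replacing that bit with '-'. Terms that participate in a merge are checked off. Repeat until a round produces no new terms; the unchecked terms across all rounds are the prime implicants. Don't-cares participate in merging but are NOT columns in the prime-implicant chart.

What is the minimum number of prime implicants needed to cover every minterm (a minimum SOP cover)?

11

Round 0: 000000✓ 000001✓ 000110 001011✓ 010001✓ 011011✓ 011100 100011✓ 100101✓ 101011✓ 101101✓ 101110✓ 110100 111000 111101✓ 111110✓ 111111✓
Round 1: -01011 0-0001 0-1011 00000- 1-1101 1-1110 10-011 10-101 1111-1 11111-
PIs = {-01011, 0-0001, 0-1011, 00000-, 000110, 011100, 1-1101, 1-1110, 10-011, 10-101, 110100, 111000, 1111-1, 11111-}
Coverage chart:
  m0: 00000- ←essential
  m1: 0-0001,00000-
  m6: 000110 ←essential
  m11: -01011,0-1011
  m17: 0-0001 ←essential
  m27: 0-1011 ←essential
  m28: 011100 ←essential
  m35: 10-011 ←essential
  m37: 10-101 ←essential
  m43: -01011,10-011
  m45: 1-1101,10-101
  m46: 1-1110 ←essential
  m52: 110100 ←essential
  m56: 111000 ←essential
  m61: 1-1101,1111-1
  m62: 1-1110,11111-
  m63: 1111-1,11111-
Essential: 0-0001, 0-1011, 00000-, 000110, 011100, 1-1110, 10-011, 10-101, 110100, 111000
Petrick residual → 1111-1
Min cover (11 terms): a'c'd'e'f + a'cd'ef + a'b'c'd'e' + a'b'c'def' + a'bcde'f' + acdef' + ab'd'ef + ab'de'f + abc'de'f' + abcd'e'f' + abcdf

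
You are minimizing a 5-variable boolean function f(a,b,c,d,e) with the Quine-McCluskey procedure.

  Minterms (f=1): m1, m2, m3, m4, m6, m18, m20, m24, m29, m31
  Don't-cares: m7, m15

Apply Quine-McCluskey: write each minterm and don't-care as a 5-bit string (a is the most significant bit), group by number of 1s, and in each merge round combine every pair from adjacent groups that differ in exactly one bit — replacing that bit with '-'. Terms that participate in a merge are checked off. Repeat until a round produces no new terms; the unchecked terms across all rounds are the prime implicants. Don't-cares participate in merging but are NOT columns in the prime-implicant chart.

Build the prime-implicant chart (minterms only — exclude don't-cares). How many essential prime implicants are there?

size-2^0 implicants → 00001(✓)  00010(✓)  00011(✓)  00100(✓)  00110(✓)  00111(✓)  01111(✓)  10010(✓)  10100(✓)  11000  11101(✓)  11111(✓)
size-2^1 implicants → -0010  -0100  -1111  0-111  00-10(✓)  00-11(✓)  000-1  0001-(✓)  001-0  0011-(✓)  111-1
size-2^2 implicants → 00-1-
Unchecked terms (primes): -0010, -0100, -1111, 0-111, 00-1-, 000-1, 001-0, 11000, 111-1
Minterm coverage:
  m1 ⊆ 000-1 [E]
  m2 ⊆ -0010,00-1-
  m3 ⊆ 00-1-,000-1
  m4 ⊆ -0100,001-0
  m6 ⊆ 00-1-,001-0
  m18 ⊆ -0010 [E]
  m20 ⊆ -0100 [E]
  m24 ⊆ 11000 [E]
  m29 ⊆ 111-1 [E]
  m31 ⊆ -1111,111-1
E = {-0010, -0100, 000-1, 11000, 111-1}

5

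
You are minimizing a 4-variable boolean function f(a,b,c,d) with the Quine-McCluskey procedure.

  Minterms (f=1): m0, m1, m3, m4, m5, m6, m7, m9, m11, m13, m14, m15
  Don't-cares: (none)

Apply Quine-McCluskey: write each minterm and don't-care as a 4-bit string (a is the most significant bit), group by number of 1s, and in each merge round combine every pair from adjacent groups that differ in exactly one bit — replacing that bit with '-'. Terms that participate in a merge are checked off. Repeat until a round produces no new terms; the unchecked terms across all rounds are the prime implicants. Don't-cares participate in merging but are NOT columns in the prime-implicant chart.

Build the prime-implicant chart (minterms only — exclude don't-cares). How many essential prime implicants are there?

3

Round 0: 0000✓ 0001✓ 0011✓ 0100✓ 0101✓ 0110✓ 0111✓ 1001✓ 1011✓ 1101✓ 1110✓ 1111✓
Round 1: -001✓ -011✓ -101✓ -110✓ -111✓ 0-00✓ 0-01✓ 0-11✓ 00-1✓ 000-✓ 01-0✓ 01-1✓ 010-✓ 011-✓ 1-01✓ 1-11✓ 10-1✓ 11-1✓ 111-✓
Round 2: --01✓ --11✓ -0-1✓ -1-1✓ -11- 0--1✓ 0-0- 01-- 1--1✓
Round 3: ---1
PIs = {---1, -11-, 0-0-, 01--}
Coverage chart:
  m0: 0-0- ←essential
  m1: ---1,0-0-
  m3: ---1 ←essential
  m4: 0-0-,01--
  m5: ---1,0-0-,01--
  m6: -11-,01--
  m7: ---1,-11-,01--
  m9: ---1 ←essential
  m11: ---1 ←essential
  m13: ---1 ←essential
  m14: -11- ←essential
  m15: ---1,-11-
Essential: ---1, -11-, 0-0-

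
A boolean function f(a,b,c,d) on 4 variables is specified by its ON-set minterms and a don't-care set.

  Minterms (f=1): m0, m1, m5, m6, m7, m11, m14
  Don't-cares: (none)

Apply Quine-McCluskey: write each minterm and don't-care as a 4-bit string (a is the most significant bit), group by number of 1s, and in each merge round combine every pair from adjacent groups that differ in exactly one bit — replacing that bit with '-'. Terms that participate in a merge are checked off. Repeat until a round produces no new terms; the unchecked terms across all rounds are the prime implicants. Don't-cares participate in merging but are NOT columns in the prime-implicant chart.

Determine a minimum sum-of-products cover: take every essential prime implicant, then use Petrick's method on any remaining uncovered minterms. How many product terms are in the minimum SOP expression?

[col 0] 0000*, 0001*, 0101*, 0110*, 0111*, 1011, 1110*
[col 1] -110, 0-01, 000-, 01-1, 011-
Prime implicants: -110, 0-01, 000-, 01-1, 011-, 1011
PI chart (minterm → PIs covering it):
  0 | 000-  (sole → essential)
  1 | 0-01,000-
  5 | 0-01,01-1
  6 | -110,011-
  7 | 01-1,011-
  11 | 1011  (sole → essential)
  14 | -110  (sole → essential)
Essential prime implicants: -110, 000-, 1011
Petrick residual → 01-1
Minimum SOP uses 4 PIs: bcd' + a'b'c' + a'bd + ab'cd

4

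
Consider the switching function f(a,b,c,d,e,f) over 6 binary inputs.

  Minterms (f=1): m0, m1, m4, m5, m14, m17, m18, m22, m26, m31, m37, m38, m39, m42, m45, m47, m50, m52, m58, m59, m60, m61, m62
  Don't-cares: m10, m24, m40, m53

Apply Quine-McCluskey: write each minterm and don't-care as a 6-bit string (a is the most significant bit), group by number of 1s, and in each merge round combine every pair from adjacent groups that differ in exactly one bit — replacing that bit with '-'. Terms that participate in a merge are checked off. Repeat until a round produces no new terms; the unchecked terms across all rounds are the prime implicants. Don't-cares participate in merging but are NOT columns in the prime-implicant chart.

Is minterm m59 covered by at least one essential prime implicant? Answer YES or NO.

YES

size-2^0 implicants → 000000(✓)  000001(✓)  000100(✓)  000101(✓)  001010(✓)  001110(✓)  010001(✓)  010010(✓)  010110(✓)  011000(✓)  011010(✓)  011111  100101(✓)  100110(✓)  100111(✓)  101000(✓)  101010(✓)  101101(✓)  101111(✓)  110010(✓)  110100(✓)  110101(✓)  111010(✓)  111011(✓)  111100(✓)  111101(✓)  111110(✓)
size-2^1 implicants → -00101  -01010(✓)  -10010(✓)  -11010(✓)  0-0001  0-1010(✓)  000-00(✓)  000-01(✓)  00000-(✓)  00010-(✓)  001-10  01-010(✓)  010-10  0110-0  1-0101(✓)  1-1010(✓)  1-1101(✓)  10-101(✓)  10-111(✓)  1001-1(✓)  10011-  1010-0  1011-1(✓)  11-010(✓)  11-100(✓)  11-101(✓)  11010-(✓)  111-10  11101-  1111-0  11110-(✓)
size-2^2 implicants → --1010  -1-010  000-0-  1--101  10-1-1  11-10-
Unchecked terms (primes): --1010, -00101, -1-010, 0-0001, 000-0-, 001-10, 010-10, 0110-0, 011111, 1--101, 10-1-1, 10011-, 1010-0, 11-10-, 111-10, 11101-, 1111-0
Minterm coverage:
  m0 ⊆ 000-0- [E]
  m1 ⊆ 0-0001,000-0-
  m4 ⊆ 000-0- [E]
  m5 ⊆ -00101,000-0-
  m14 ⊆ 001-10 [E]
  m17 ⊆ 0-0001 [E]
  m18 ⊆ -1-010,010-10
  m22 ⊆ 010-10 [E]
  m26 ⊆ --1010,-1-010,0110-0
  m31 ⊆ 011111 [E]
  m37 ⊆ -00101,1--101,10-1-1
  m38 ⊆ 10011- [E]
  m39 ⊆ 10-1-1,10011-
  m42 ⊆ --1010,1010-0
  m45 ⊆ 1--101,10-1-1
  m47 ⊆ 10-1-1 [E]
  m50 ⊆ -1-010 [E]
  m52 ⊆ 11-10- [E]
  m58 ⊆ --1010,-1-010,111-10,11101-
  m59 ⊆ 11101- [E]
  m60 ⊆ 11-10-,1111-0
  m61 ⊆ 1--101,11-10-
  m62 ⊆ 111-10,1111-0
E = {-1-010, 0-0001, 000-0-, 001-10, 010-10, 011111, 10-1-1, 10011-, 11-10-, 11101-}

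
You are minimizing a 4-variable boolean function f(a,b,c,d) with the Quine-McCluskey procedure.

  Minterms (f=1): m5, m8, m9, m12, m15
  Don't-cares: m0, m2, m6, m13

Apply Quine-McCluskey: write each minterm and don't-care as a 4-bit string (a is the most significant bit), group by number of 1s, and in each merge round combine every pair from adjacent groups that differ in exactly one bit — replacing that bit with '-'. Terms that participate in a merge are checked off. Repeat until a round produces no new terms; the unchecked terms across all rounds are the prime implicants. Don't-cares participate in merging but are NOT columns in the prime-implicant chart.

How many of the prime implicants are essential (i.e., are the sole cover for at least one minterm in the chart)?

3

size-2^0 implicants → 0000(✓)  0010(✓)  0101(✓)  0110(✓)  1000(✓)  1001(✓)  1100(✓)  1101(✓)  1111(✓)
size-2^1 implicants → -000  -101  0-10  00-0  1-00(✓)  1-01(✓)  100-(✓)  11-1  110-(✓)
size-2^2 implicants → 1-0-
Unchecked terms (primes): -000, -101, 0-10, 00-0, 1-0-, 11-1
Minterm coverage:
  m5 ⊆ -101 [E]
  m8 ⊆ -000,1-0-
  m9 ⊆ 1-0- [E]
  m12 ⊆ 1-0- [E]
  m15 ⊆ 11-1 [E]
E = {-101, 1-0-, 11-1}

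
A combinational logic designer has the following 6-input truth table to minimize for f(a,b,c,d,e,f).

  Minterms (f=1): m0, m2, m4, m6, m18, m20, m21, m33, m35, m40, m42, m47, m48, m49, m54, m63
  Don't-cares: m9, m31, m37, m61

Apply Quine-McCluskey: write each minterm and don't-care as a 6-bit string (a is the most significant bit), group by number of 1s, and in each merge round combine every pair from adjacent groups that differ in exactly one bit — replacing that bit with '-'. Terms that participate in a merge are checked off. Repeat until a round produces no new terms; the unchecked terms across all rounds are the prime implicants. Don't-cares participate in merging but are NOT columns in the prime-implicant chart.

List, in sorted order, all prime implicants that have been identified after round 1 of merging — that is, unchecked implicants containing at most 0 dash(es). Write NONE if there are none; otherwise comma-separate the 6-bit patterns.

size-2^0 implicants → 000000(✓)  000010(✓)  000100(✓)  000110(✓)  001001  010010(✓)  010100(✓)  010101(✓)  011111(✓)  100001(✓)  100011(✓)  100101(✓)  101000(✓)  101010(✓)  101111(✓)  110000(✓)  110001(✓)  110110  111101(✓)  111111(✓)
size-2^1 implicants → -11111  0-0010  0-0100  000-00(✓)  000-10(✓)  0000-0(✓)  0001-0(✓)  01010-  1-0001  1-1111  100-01  1000-1  1010-0  11000-  1111-1
size-2^2 implicants → 000--0
Unchecked terms (primes): -11111, 0-0010, 0-0100, 000--0, 001001, 01010-, 1-0001, 1-1111, 100-01, 1000-1, 1010-0, 11000-, 110110, 1111-1

001001, 110110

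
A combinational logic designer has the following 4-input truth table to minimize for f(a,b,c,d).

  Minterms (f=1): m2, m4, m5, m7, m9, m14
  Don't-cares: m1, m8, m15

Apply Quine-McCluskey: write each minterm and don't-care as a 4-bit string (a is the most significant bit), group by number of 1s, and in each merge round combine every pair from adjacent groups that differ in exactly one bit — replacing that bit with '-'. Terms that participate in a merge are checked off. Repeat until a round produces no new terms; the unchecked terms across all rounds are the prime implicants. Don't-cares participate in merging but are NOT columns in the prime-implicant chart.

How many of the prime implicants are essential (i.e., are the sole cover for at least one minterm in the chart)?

3

[col 0] 0001*, 0010, 0100*, 0101*, 0111*, 1000*, 1001*, 1110*, 1111*
[col 1] -001, -111, 0-01, 01-1, 010-, 100-, 111-
Prime implicants: -001, -111, 0-01, 0010, 01-1, 010-, 100-, 111-
PI chart (minterm → PIs covering it):
  2 | 0010  (sole → essential)
  4 | 010-  (sole → essential)
  5 | 0-01,01-1,010-
  7 | -111,01-1
  9 | -001,100-
  14 | 111-  (sole → essential)
Essential prime implicants: 0010, 010-, 111-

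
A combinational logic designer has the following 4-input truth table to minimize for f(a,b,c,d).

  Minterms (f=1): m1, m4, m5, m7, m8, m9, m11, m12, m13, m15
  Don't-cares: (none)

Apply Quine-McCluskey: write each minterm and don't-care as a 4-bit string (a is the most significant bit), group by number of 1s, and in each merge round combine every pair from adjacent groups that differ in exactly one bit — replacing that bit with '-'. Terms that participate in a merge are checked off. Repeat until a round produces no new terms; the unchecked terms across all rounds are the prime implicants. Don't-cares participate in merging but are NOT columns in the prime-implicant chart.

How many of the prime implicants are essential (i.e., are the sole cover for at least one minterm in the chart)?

Round 0: 0001✓ 0100✓ 0101✓ 0111✓ 1000✓ 1001✓ 1011✓ 1100✓ 1101✓ 1111✓
Round 1: -001✓ -100✓ -101✓ -111✓ 0-01✓ 01-1✓ 010-✓ 1-00✓ 1-01✓ 1-11✓ 10-1✓ 100-✓ 11-1✓ 110-✓
Round 2: --01 -1-1 -10- 1--1 1-0-
PIs = {--01, -1-1, -10-, 1--1, 1-0-}
Coverage chart:
  m1: --01 ←essential
  m4: -10- ←essential
  m5: --01,-1-1,-10-
  m7: -1-1 ←essential
  m8: 1-0- ←essential
  m9: --01,1--1,1-0-
  m11: 1--1 ←essential
  m12: -10-,1-0-
  m13: --01,-1-1,-10-,1--1,1-0-
  m15: -1-1,1--1
Essential: --01, -1-1, -10-, 1--1, 1-0-

5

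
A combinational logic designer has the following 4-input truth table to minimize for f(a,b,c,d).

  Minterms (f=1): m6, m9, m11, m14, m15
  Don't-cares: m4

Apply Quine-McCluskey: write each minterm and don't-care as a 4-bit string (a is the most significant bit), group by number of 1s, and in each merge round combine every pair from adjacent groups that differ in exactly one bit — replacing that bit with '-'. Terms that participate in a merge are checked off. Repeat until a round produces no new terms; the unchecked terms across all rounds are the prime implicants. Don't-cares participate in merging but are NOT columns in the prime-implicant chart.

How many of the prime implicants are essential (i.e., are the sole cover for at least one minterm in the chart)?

size-2^0 implicants → 0100(✓)  0110(✓)  1001(✓)  1011(✓)  1110(✓)  1111(✓)
size-2^1 implicants → -110  01-0  1-11  10-1  111-
Unchecked terms (primes): -110, 01-0, 1-11, 10-1, 111-
Minterm coverage:
  m6 ⊆ -110,01-0
  m9 ⊆ 10-1 [E]
  m11 ⊆ 1-11,10-1
  m14 ⊆ -110,111-
  m15 ⊆ 1-11,111-
E = {10-1}

1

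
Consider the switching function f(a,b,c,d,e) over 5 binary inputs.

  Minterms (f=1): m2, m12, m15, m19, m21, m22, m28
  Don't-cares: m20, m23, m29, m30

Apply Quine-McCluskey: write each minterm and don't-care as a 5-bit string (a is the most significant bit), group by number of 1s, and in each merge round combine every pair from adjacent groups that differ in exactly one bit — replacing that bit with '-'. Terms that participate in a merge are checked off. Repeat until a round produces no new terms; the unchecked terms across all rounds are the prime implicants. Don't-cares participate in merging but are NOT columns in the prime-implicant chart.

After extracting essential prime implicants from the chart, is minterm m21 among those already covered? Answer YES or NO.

[col 0] 00010, 01100*, 01111, 10011*, 10100*, 10101*, 10110*, 10111*, 11100*, 11101*, 11110*
[col 1] -1100, 1-100*, 1-101*, 1-110*, 10-11, 101-0*, 101-1*, 1010-*, 1011-*, 111-0*, 1110-*
[col 2] 1-1-0, 1-10-, 101--
Prime implicants: -1100, 00010, 01111, 1-1-0, 1-10-, 10-11, 101--
PI chart (minterm → PIs covering it):
  2 | 00010  (sole → essential)
  12 | -1100  (sole → essential)
  15 | 01111  (sole → essential)
  19 | 10-11  (sole → essential)
  21 | 1-10-,101--
  22 | 1-1-0,101--
  28 | -1100,1-1-0,1-10-
Essential prime implicants: -1100, 00010, 01111, 10-11

NO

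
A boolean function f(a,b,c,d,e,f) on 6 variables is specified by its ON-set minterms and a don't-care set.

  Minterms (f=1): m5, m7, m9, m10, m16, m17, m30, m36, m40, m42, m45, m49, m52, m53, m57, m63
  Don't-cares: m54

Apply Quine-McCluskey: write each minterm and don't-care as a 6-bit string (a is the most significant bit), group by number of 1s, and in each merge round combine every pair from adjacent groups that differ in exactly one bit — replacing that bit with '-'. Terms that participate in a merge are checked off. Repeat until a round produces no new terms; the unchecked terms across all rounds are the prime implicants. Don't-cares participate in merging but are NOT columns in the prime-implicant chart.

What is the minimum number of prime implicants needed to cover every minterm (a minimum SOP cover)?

11

size-2^0 implicants → 000101(✓)  000111(✓)  001001  001010(✓)  010000(✓)  010001(✓)  011110  100100(✓)  101000(✓)  101010(✓)  101101  110001(✓)  110100(✓)  110101(✓)  110110(✓)  111001(✓)  111111
size-2^1 implicants → -01010  -10001  0001-1  01000-  1-0100  1010-0  11-001  110-01  1101-0  11010-
Unchecked terms (primes): -01010, -10001, 0001-1, 001001, 01000-, 011110, 1-0100, 1010-0, 101101, 11-001, 110-01, 1101-0, 11010-, 111111
Minterm coverage:
  m5 ⊆ 0001-1 [E]
  m7 ⊆ 0001-1 [E]
  m9 ⊆ 001001 [E]
  m10 ⊆ -01010 [E]
  m16 ⊆ 01000- [E]
  m17 ⊆ -10001,01000-
  m30 ⊆ 011110 [E]
  m36 ⊆ 1-0100 [E]
  m40 ⊆ 1010-0 [E]
  m42 ⊆ -01010,1010-0
  m45 ⊆ 101101 [E]
  m49 ⊆ -10001,11-001,110-01
  m52 ⊆ 1-0100,1101-0,11010-
  m53 ⊆ 110-01,11010-
  m57 ⊆ 11-001 [E]
  m63 ⊆ 111111 [E]
E = {-01010, 0001-1, 001001, 01000-, 011110, 1-0100, 1010-0, 101101, 11-001, 111111}
Petrick residual → 110-01
Cover = b'cd'ef' + a'b'c'df + a'b'cd'e'f + a'bc'd'e' + a'bcdef' + ac'de'f' + ab'cd'f' + ab'cde'f + abd'e'f + abc'e'f + abcdef  |cover|=11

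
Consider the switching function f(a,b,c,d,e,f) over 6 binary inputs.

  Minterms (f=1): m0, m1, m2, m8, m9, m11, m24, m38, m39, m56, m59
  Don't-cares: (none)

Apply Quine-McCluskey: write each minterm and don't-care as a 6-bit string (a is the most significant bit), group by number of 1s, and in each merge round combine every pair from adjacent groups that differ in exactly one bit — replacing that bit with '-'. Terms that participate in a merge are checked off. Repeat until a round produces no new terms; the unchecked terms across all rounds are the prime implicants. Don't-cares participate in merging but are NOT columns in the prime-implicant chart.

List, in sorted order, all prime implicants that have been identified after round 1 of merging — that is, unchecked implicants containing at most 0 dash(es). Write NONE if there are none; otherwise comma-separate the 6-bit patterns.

Round 0: 000000✓ 000001✓ 000010✓ 001000✓ 001001✓ 001011✓ 011000✓ 100110✓ 100111✓ 111000✓ 111011
Round 1: -11000 0-1000 00-000✓ 00-001✓ 0000-0 00000-✓ 0010-1 00100-✓ 10011-
Round 2: 00-00-
PIs = {-11000, 0-1000, 00-00-, 0000-0, 0010-1, 10011-, 111011}

111011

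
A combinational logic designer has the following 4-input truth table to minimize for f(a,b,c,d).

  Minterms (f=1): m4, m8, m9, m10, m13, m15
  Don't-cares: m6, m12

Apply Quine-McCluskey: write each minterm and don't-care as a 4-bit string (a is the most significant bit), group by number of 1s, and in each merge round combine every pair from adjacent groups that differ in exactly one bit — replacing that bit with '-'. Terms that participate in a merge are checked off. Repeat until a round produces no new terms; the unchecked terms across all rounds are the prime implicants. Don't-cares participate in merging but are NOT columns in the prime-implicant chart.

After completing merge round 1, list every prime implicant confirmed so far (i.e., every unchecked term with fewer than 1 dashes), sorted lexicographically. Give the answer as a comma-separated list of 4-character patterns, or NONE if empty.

NONE

Round 0: 0100✓ 0110✓ 1000✓ 1001✓ 1010✓ 1100✓ 1101✓ 1111✓
Round 1: -100 01-0 1-00✓ 1-01✓ 10-0 100-✓ 11-1 110-✓
Round 2: 1-0-
PIs = {-100, 01-0, 1-0-, 10-0, 11-1}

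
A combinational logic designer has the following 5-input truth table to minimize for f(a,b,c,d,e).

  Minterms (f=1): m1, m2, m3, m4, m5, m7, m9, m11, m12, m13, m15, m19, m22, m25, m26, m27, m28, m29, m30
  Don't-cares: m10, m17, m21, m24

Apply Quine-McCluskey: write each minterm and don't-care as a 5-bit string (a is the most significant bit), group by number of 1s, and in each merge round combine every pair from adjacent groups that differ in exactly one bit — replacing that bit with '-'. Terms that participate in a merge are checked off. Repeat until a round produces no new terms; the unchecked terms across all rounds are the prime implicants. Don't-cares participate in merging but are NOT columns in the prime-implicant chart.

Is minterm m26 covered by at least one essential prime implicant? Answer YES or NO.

NO

Round 0: 00001✓ 00010✓ 00011✓ 00100✓ 00101✓ 00111✓ 01001✓ 01010✓ 01011✓ 01100✓ 01101✓ 01111✓ 10001✓ 10011✓ 10101✓ 10110✓ 11000✓ 11001✓ 11010✓ 11011✓ 11100✓ 11101✓ 11110✓
Round 1: -0001✓ -0011✓ -0101✓ -1001✓ -1010✓ -1011✓ -1100✓ -1101✓ 0-001✓ 0-010✓ 0-011✓ 0-100✓ 0-101✓ 0-111✓ 00-01✓ 00-11✓ 000-1✓ 0001-✓ 001-1✓ 0010-✓ 01-01✓ 01-11✓ 010-1✓ 0101-✓ 011-1✓ 0110-✓ 1-001✓ 1-011✓ 1-101✓ 1-110 10-01✓ 100-1✓ 11-00✓ 11-01✓ 11-10✓ 110-0✓ 110-1✓ 1100-✓ 1101-✓ 111-0✓ 1110-✓
Round 2: --001✓ --011✓ --101✓ -0-01✓ -00-1✓ -1-01✓ -10-1✓ -101- -110- 0--01✓ 0--11✓ 0-0-1✓ 0-01- 0-1-1✓ 0-10- 00--1✓ 01--1✓ 1--01✓ 1-0-1✓ 11--0 11-0- 110--
Round 3: ---01 --0-1 0---1
PIs = {---01, --0-1, -101-, -110-, 0---1, 0-01-, 0-10-, 1-110, 11--0, 11-0-, 110--}
Coverage chart:
  m1: ---01,--0-1,0---1
  m2: 0-01- ←essential
  m3: --0-1,0---1,0-01-
  m4: 0-10- ←essential
  m5: ---01,0---1,0-10-
  m7: 0---1 ←essential
  m9: ---01,--0-1,0---1
  m11: --0-1,-101-,0---1,0-01-
  m12: -110-,0-10-
  m13: ---01,-110-,0---1,0-10-
  m15: 0---1 ←essential
  m19: --0-1 ←essential
  m22: 1-110 ←essential
  m25: ---01,--0-1,11-0-,110--
  m26: -101-,11--0,110--
  m27: --0-1,-101-,110--
  m28: -110-,11--0,11-0-
  m29: ---01,-110-,11-0-
  m30: 1-110,11--0
Essential: --0-1, 0---1, 0-01-, 0-10-, 1-110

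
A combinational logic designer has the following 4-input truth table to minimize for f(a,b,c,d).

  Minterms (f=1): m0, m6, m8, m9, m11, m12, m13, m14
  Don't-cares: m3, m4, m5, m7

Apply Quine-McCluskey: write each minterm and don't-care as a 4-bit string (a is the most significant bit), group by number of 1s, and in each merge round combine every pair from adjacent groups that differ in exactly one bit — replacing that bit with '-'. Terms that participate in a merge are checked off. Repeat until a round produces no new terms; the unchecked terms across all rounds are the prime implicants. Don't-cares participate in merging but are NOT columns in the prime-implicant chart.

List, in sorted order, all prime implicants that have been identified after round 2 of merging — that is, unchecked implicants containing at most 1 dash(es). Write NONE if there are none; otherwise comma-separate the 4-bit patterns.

Round 0: 0000✓ 0011✓ 0100✓ 0101✓ 0110✓ 0111✓ 1000✓ 1001✓ 1011✓ 1100✓ 1101✓ 1110✓
Round 1: -000✓ -011 -100✓ -101✓ -110✓ 0-00✓ 0-11 01-0✓ 01-1✓ 010-✓ 011-✓ 1-00✓ 1-01✓ 10-1 100-✓ 11-0✓ 110-✓
Round 2: --00 -1-0 -10- 01-- 1-0-
PIs = {--00, -011, -1-0, -10-, 0-11, 01--, 1-0-, 10-1}

-011, 0-11, 10-1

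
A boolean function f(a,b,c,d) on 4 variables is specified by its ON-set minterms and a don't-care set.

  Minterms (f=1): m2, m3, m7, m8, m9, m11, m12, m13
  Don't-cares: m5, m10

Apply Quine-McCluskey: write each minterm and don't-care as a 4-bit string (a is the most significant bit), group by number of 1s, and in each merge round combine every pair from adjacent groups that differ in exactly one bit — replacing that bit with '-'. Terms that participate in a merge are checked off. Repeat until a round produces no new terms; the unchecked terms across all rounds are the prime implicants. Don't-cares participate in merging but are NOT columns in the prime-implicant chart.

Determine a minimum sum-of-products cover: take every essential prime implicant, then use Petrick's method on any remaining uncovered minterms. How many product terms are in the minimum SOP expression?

[col 0] 0010*, 0011*, 0101*, 0111*, 1000*, 1001*, 1010*, 1011*, 1100*, 1101*
[col 1] -010*, -011*, -101, 0-11, 001-*, 01-1, 1-00*, 1-01*, 10-0*, 10-1*, 100-*, 101-*, 110-*
[col 2] -01-, 1-0-, 10--
Prime implicants: -01-, -101, 0-11, 01-1, 1-0-, 10--
PI chart (minterm → PIs covering it):
  2 | -01-  (sole → essential)
  3 | -01-,0-11
  7 | 0-11,01-1
  8 | 1-0-,10--
  9 | 1-0-,10--
  11 | -01-,10--
  12 | 1-0-  (sole → essential)
  13 | -101,1-0-
Essential prime implicants: -01-, 1-0-
Petrick residual → 0-11
Minimum SOP uses 3 PIs: b'c + a'cd + ac'

3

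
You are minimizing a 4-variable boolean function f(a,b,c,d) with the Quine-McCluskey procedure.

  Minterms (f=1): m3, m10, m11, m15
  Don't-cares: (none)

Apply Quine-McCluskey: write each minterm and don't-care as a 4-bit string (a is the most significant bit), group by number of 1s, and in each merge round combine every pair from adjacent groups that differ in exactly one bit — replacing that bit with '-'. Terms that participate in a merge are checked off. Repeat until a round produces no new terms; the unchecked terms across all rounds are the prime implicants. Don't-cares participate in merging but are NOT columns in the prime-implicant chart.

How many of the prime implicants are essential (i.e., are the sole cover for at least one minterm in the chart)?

3

size-2^0 implicants → 0011(✓)  1010(✓)  1011(✓)  1111(✓)
size-2^1 implicants → -011  1-11  101-
Unchecked terms (primes): -011, 1-11, 101-
Minterm coverage:
  m3 ⊆ -011 [E]
  m10 ⊆ 101- [E]
  m11 ⊆ -011,1-11,101-
  m15 ⊆ 1-11 [E]
E = {-011, 1-11, 101-}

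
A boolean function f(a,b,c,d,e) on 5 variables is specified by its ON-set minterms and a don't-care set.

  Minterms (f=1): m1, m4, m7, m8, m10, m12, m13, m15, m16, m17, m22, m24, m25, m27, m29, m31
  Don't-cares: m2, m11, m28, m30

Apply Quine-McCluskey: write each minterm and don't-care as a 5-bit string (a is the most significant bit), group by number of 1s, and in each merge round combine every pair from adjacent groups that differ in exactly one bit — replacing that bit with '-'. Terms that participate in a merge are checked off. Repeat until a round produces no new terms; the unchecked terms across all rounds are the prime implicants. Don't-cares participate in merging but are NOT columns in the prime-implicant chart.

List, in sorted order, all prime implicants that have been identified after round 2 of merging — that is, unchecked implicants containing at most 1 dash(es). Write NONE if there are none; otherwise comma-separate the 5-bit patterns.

-0001, 0-010, 0-100, 0-111, 010-0, 0101-, 1-110

Round 0: 00001✓ 00010✓ 00100✓ 00111✓ 01000✓ 01010✓ 01011✓ 01100✓ 01101✓ 01111✓ 10000✓ 10001✓ 10110✓ 11000✓ 11001✓ 11011✓ 11100✓ 11101✓ 11110✓ 11111✓
Round 1: -0001 -1000✓ -1011✓ -1100✓ -1101✓ -1111✓ 0-010 0-100 0-111 01-00✓ 01-11✓ 010-0 0101- 011-1✓ 0110-✓ 1-000✓ 1-001✓ 1-110 1000-✓ 11-00✓ 11-01✓ 11-11✓ 110-1✓ 1100-✓ 111-0✓ 111-1✓ 1110-✓ 1111-✓
Round 2: -1-00 -1-11 -11-1 -110- 1-00- 11--1 11-0- 111--
PIs = {-0001, -1-00, -1-11, -11-1, -110-, 0-010, 0-100, 0-111, 010-0, 0101-, 1-00-, 1-110, 11--1, 11-0-, 111--}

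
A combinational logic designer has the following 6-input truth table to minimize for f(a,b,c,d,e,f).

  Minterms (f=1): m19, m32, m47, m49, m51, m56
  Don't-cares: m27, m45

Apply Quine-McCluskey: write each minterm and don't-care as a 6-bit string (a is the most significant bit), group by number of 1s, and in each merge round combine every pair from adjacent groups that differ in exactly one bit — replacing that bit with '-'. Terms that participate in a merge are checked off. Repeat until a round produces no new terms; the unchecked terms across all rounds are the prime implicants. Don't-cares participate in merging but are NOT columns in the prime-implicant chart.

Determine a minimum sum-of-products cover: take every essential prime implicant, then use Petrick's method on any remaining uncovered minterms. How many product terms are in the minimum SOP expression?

[col 0] 010011*, 011011*, 100000, 101101*, 101111*, 110001*, 110011*, 111000
[col 1] -10011, 01-011, 1011-1, 1100-1
Prime implicants: -10011, 01-011, 100000, 1011-1, 1100-1, 111000
PI chart (minterm → PIs covering it):
  19 | -10011,01-011
  32 | 100000  (sole → essential)
  47 | 1011-1  (sole → essential)
  49 | 1100-1  (sole → essential)
  51 | -10011,1100-1
  56 | 111000  (sole → essential)
Essential prime implicants: 100000, 1011-1, 1100-1, 111000
Petrick residual → -10011
Minimum SOP uses 5 PIs: bc'd'ef + ab'c'd'e'f' + ab'cdf + abc'd'f + abcd'e'f'

5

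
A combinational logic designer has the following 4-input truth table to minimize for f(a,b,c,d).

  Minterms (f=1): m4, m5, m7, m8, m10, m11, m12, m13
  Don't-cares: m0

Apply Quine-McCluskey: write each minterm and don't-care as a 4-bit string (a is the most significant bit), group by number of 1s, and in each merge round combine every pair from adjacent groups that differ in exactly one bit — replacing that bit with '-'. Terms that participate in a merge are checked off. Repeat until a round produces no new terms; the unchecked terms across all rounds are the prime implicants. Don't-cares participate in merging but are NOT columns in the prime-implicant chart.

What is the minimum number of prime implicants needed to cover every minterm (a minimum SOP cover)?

4

[col 0] 0000*, 0100*, 0101*, 0111*, 1000*, 1010*, 1011*, 1100*, 1101*
[col 1] -000*, -100*, -101*, 0-00*, 01-1, 010-*, 1-00*, 10-0, 101-, 110-*
[col 2] --00, -10-
Prime implicants: --00, -10-, 01-1, 10-0, 101-
PI chart (minterm → PIs covering it):
  4 | --00,-10-
  5 | -10-,01-1
  7 | 01-1  (sole → essential)
  8 | --00,10-0
  10 | 10-0,101-
  11 | 101-  (sole → essential)
  12 | --00,-10-
  13 | -10-  (sole → essential)
Essential prime implicants: -10-, 01-1, 101-
Petrick residual → --00
Minimum SOP uses 4 PIs: c'd' + bc' + a'bd + ab'c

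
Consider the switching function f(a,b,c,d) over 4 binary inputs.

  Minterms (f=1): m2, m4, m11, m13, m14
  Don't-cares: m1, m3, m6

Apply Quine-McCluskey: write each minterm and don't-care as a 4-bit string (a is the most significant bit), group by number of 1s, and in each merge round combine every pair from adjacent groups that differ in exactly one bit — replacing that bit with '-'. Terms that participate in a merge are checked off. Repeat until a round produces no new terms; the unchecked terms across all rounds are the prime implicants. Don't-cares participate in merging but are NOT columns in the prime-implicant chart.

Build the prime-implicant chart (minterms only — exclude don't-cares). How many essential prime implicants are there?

4

size-2^0 implicants → 0001(✓)  0010(✓)  0011(✓)  0100(✓)  0110(✓)  1011(✓)  1101  1110(✓)
size-2^1 implicants → -011  -110  0-10  00-1  001-  01-0
Unchecked terms (primes): -011, -110, 0-10, 00-1, 001-, 01-0, 1101
Minterm coverage:
  m2 ⊆ 0-10,001-
  m4 ⊆ 01-0 [E]
  m11 ⊆ -011 [E]
  m13 ⊆ 1101 [E]
  m14 ⊆ -110 [E]
E = {-011, -110, 01-0, 1101}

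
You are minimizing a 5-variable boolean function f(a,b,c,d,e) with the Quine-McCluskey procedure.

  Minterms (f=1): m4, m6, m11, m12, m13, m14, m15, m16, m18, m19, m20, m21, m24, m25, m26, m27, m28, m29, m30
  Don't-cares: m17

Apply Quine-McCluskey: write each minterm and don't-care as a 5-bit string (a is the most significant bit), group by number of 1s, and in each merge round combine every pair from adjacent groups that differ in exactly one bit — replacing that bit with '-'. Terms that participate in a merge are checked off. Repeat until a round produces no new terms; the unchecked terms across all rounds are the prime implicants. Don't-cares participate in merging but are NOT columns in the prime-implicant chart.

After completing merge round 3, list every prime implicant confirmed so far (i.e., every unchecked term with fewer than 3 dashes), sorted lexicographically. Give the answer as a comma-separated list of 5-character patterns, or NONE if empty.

--100, -1011, -11-0, -110-, 0-1-0, 01-11, 011--, 11--0

Round 0: 00100✓ 00110✓ 01011✓ 01100✓ 01101✓ 01110✓ 01111✓ 10000✓ 10001✓ 10010✓ 10011✓ 10100✓ 10101✓ 11000✓ 11001✓ 11010✓ 11011✓ 11100✓ 11101✓ 11110✓
Round 1: -0100✓ -1011 -1100✓ -1101✓ -1110✓ 0-100✓ 0-110✓ 001-0✓ 01-11 011-0✓ 011-1✓ 0110-✓ 0111-✓ 1-000✓ 1-001✓ 1-010✓ 1-011✓ 1-100✓ 1-101✓ 10-00✓ 10-01✓ 100-0✓ 100-1✓ 1000-✓ 1001-✓ 1010-✓ 11-00✓ 11-01✓ 11-10✓ 110-0✓ 110-1✓ 1100-✓ 1101-✓ 111-0✓ 1110-✓
Round 2: --100 -11-0 -110- 0-1-0 011-- 1--00✓ 1--01✓ 1-0-0✓ 1-0-1✓ 1-00-✓ 1-01-✓ 1-10-✓ 10-0-✓ 100--✓ 11--0 11-0-✓ 110--✓
Round 3: 1--0- 1-0--
PIs = {--100, -1011, -11-0, -110-, 0-1-0, 01-11, 011--, 1--0-, 1-0--, 11--0}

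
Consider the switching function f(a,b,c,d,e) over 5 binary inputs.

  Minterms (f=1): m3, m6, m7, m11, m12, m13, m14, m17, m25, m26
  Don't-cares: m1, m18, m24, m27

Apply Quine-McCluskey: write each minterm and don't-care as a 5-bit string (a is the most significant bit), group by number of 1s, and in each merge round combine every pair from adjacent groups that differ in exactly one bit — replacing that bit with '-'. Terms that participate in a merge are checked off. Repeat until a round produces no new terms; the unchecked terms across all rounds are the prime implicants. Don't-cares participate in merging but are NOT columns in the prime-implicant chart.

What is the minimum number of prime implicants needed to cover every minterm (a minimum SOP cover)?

6

Round 0: 00001✓ 00011✓ 00110✓ 00111✓ 01011✓ 01100✓ 01101✓ 01110✓ 10001✓ 10010✓ 11000✓ 11001✓ 11010✓ 11011✓
Round 1: -0001 -1011 0-011 0-110 00-11 000-1 0011- 011-0 0110- 1-001 1-010 110-0✓ 110-1✓ 1100-✓ 1101-✓
Round 2: 110--
PIs = {-0001, -1011, 0-011, 0-110, 00-11, 000-1, 0011-, 011-0, 0110-, 1-001, 1-010, 110--}
Coverage chart:
  m3: 0-011,00-11,000-1
  m6: 0-110,0011-
  m7: 00-11,0011-
  m11: -1011,0-011
  m12: 011-0,0110-
  m13: 0110- ←essential
  m14: 0-110,011-0
  m17: -0001,1-001
  m25: 1-001,110--
  m26: 1-010,110--
Essential: 0110-
Petrick residual → -0001, -1011, 0-110, 00-11, 110--
Min cover (6 terms): b'c'd'e + bc'de + a'cde' + a'b'de + a'bcd' + abc'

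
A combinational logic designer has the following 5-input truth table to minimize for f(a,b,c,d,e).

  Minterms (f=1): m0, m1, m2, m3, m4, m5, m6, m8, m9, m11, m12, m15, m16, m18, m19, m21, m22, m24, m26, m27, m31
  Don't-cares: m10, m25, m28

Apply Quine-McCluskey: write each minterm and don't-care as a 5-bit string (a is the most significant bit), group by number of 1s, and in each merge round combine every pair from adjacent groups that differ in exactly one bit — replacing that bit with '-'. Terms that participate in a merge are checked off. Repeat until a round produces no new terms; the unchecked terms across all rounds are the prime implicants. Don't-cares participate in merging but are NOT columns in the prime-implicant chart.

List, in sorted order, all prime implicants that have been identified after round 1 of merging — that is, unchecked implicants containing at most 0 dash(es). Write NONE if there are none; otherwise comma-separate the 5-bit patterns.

NONE

[col 0] 00000*, 00001*, 00010*, 00011*, 00100*, 00101*, 00110*, 01000*, 01001*, 01010*, 01011*, 01100*, 01111*, 10000*, 10010*, 10011*, 10101*, 10110*, 11000*, 11001*, 11010*, 11011*, 11100*, 11111*
[col 1] -0000*, -0010*, -0011*, -0101, -0110*, -1000*, -1001*, -1010*, -1011*, -1100*, -1111*, 0-000*, 0-001*, 0-010*, 0-011*, 0-100*, 00-00*, 00-01*, 00-10*, 000-0*, 000-1*, 0000-*, 0001-*, 001-0*, 0010-*, 01-00*, 01-11*, 010-0*, 010-1*, 0100-*, 0101-*, 1-000*, 1-010*, 1-011*, 10-10*, 100-0*, 1001-*, 11-00*, 11-11*, 110-0*, 110-1*, 1100-*, 1101-*
[col 2] --000*, --010*, --011*, -0-10, -00-0*, -001-*, -1-00, -1-11, -10-0*, -10-1*, -100-*, -101-*, 0--00, 0-0-0*, 0-0-1*, 0-00-*, 0-01-*, 00--0, 00-0-, 000--*, 010--*, 1-0-0*, 1-01-*, 110--*
[col 3] --0-0, --01-, -10--, 0-0--
Prime implicants: --0-0, --01-, -0-10, -0101, -1-00, -1-11, -10--, 0--00, 0-0--, 00--0, 00-0-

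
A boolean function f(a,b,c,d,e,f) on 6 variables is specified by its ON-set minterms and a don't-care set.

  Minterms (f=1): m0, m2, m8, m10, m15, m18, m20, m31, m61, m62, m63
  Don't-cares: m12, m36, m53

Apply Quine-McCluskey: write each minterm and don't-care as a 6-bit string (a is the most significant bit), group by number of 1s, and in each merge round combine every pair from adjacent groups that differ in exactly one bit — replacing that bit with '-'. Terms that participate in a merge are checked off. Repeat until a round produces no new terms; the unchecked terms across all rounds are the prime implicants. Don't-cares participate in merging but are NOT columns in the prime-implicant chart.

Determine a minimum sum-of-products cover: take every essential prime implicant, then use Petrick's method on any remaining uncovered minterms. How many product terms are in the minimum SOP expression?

6

[col 0] 000000*, 000010*, 001000*, 001010*, 001100*, 001111*, 010010*, 010100, 011111*, 100100, 110101*, 111101*, 111110*, 111111*
[col 1] -11111, 0-0010, 0-1111, 00-000*, 00-010*, 0000-0*, 001-00, 0010-0*, 11-101, 1111-1, 11111-
[col 2] 00-0-0
Prime implicants: -11111, 0-0010, 0-1111, 00-0-0, 001-00, 010100, 100100, 11-101, 1111-1, 11111-
PI chart (minterm → PIs covering it):
  0 | 00-0-0  (sole → essential)
  2 | 0-0010,00-0-0
  8 | 00-0-0,001-00
  10 | 00-0-0  (sole → essential)
  15 | 0-1111  (sole → essential)
  18 | 0-0010  (sole → essential)
  20 | 010100  (sole → essential)
  31 | -11111,0-1111
  61 | 11-101,1111-1
  62 | 11111-  (sole → essential)
  63 | -11111,1111-1,11111-
Essential prime implicants: 0-0010, 0-1111, 00-0-0, 010100, 11111-
Petrick residual → 11-101
Minimum SOP uses 6 PIs: a'c'd'ef' + a'cdef + a'b'd'f' + a'bc'de'f' + abde'f + abcde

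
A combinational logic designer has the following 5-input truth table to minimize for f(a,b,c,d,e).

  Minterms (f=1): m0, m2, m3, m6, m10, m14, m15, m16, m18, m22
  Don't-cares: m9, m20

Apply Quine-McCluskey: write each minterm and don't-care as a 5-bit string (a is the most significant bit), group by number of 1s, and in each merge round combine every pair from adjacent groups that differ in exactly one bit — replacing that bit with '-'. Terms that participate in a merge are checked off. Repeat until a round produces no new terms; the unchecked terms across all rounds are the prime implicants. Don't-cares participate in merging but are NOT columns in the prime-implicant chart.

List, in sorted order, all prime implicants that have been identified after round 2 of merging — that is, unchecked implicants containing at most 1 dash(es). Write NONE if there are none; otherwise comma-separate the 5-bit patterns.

Round 0: 00000✓ 00010✓ 00011✓ 00110✓ 01001 01010✓ 01110✓ 01111✓ 10000✓ 10010✓ 10100✓ 10110✓
Round 1: -0000✓ -0010✓ -0110✓ 0-010✓ 0-110✓ 00-10✓ 000-0✓ 0001- 01-10✓ 0111- 10-00✓ 10-10✓ 100-0✓ 101-0✓
Round 2: -0-10 -00-0 0--10 10--0
PIs = {-0-10, -00-0, 0--10, 0001-, 01001, 0111-, 10--0}

0001-, 01001, 0111-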